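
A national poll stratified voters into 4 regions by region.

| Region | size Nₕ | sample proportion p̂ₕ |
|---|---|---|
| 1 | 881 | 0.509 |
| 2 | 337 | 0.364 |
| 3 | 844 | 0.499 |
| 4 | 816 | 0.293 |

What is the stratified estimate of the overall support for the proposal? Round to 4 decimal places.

Wₕ = Nₕ/N with N = 2878: 0.3061, 0.1171, 0.2933, 0.2835.
p̂_st = 0.3061·0.509 + 0.1171·0.364 + 0.2933·0.499 + 0.2835·0.293 ≈ 0.427846... → 0.4278.

0.4278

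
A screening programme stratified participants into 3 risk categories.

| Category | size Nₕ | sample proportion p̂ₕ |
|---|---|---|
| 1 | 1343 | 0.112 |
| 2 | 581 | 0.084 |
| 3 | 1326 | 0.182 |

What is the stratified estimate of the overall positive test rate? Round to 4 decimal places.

0.1356

N = 1343 + 581 + 1326 = 3250.
Overall proportion = Σ (Nₕ/N)·p̂ₕ.
Σ Nₕp̂ₕ = 150.416 + 48.804 + 241.332 = 440.552.
440.552 / 3250 = 0.135554... → 0.1356.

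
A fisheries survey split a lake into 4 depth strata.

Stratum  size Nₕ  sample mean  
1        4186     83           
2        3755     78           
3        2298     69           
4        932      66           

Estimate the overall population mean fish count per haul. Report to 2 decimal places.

77.02

N = 11171; weights Wₕ = Nₕ/N = (0.3747, 0.3361, 0.2057, 0.0834).
x̄_st = Σ Wₕ·x̄ₕ = 0.3747·83 + 0.3361·78 + 0.2057·69 + 0.0834·66 ≈ 77.0210...
→ 77.02.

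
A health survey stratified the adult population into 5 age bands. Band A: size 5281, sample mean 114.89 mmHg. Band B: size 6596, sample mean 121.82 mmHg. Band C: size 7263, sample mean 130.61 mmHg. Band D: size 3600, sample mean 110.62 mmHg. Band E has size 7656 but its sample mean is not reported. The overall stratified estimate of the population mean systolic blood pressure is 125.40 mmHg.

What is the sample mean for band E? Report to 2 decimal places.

137.74

N = 5281 + 6596 + 7263 + 3600 + 7656 = 30396.
Overall total = μ·N = 125.40·30396 = 3811658.4.
Subtract the known strata: 5281·114.89 + 6596·121.82 + 7263·130.61 + 3600·110.62 = 2757111.24.
Remaining total for band E: 3811658.4 − 2757111.24 = 1054547.16.
Divide by its size: 1054547.16 / 7656 = 137.7413... → 137.74.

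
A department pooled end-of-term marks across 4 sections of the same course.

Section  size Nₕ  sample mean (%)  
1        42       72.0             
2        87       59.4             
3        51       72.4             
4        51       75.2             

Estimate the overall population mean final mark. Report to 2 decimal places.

x̄_st = (Σ Nₕx̄ₕ) / (Σ Nₕ) = (42·72.0 + 87·59.4 + 51·72.4 + 51·75.2) / 231
= 15719.4 / 231 = 68.0494... → 68.05.

68.05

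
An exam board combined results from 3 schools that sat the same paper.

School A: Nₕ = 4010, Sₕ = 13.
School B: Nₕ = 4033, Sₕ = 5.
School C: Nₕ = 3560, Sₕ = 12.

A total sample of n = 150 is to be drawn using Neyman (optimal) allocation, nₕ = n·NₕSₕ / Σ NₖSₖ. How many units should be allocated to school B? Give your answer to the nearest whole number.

26

Σ NₕSₕ = 4010·13 + 4033·5 + 3560·12 = 115015.
Share for B: 20165/115015 = 0.17532.
n_B = 150 × 0.17532 = 26.299... → 26.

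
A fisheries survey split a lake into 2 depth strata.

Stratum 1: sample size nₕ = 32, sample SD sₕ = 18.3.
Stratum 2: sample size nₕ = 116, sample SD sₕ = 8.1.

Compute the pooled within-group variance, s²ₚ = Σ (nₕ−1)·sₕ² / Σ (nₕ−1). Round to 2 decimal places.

Degrees of freedom: 31 + 115 = 146.
Σ(nₕ−1)sₕ² = 31·334.89 + 115·65.61 = 17926.74.
s²ₚ = 17926.74 / 146 = 122.7859... → 122.79.

122.79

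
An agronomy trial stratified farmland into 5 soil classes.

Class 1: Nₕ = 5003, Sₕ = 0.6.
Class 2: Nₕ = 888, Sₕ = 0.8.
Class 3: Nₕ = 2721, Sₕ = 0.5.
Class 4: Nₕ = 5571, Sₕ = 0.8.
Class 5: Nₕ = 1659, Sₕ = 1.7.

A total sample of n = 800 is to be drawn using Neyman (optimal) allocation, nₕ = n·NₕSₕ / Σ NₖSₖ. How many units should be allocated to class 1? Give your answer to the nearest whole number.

1: NₕSₕ = 5003·0.6 = 3001.8
2: NₕSₕ = 888·0.8 = 710.4
3: NₕSₕ = 2721·0.5 = 1360.5
4: NₕSₕ = 5571·0.8 = 4456.8
5: NₕSₕ = 1659·1.7 = 2820.3
Σ NₕSₕ = 12349.8.
n_1 = 800·3001.8/12349.8 = 194.452... → 194.

194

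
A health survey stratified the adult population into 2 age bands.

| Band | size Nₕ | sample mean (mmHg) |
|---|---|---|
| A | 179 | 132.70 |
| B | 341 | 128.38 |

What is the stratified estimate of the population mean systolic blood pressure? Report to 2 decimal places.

N = 520; weights Wₕ = Nₕ/N = (0.3442, 0.6558).
x̄_st = Σ Wₕ·x̄ₕ = 0.3442·132.70 + 0.6558·128.38 ≈ 129.8671...
→ 129.87.

129.87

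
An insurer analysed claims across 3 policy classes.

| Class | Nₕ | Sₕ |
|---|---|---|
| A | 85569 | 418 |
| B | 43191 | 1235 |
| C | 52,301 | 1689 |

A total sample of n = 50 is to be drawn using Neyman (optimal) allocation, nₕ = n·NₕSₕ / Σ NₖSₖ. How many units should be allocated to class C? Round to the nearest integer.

A: NₕSₕ = 85569·418 = 35767842
B: NₕSₕ = 43191·1235 = 53340885
C: NₕSₕ = 52301·1689 = 88336389
Σ NₕSₕ = 177445116.
n_C = 50·88336389/177445116 = 24.891... → 25.

25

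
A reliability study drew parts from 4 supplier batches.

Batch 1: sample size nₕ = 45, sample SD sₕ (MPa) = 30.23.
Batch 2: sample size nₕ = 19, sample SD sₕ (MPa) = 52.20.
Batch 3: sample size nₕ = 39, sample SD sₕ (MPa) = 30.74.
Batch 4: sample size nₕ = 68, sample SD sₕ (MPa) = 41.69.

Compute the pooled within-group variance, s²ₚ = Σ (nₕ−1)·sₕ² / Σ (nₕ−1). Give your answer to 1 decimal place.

1446.8

1: (45−1)·30.23² = 44·913.8529 = 40209.5276
2: (19−1)·52.20² = 18·2724.84 = 49047.12
3: (39−1)·30.74² = 38·944.9476 = 35908.0088
4: (68−1)·41.69² = 67·1738.0561 = 116449.7587
Numerator = 241614.4151; denominator = Σ(nₕ−1) = 167.
s²ₚ = 241614.4151/167 = 1446.793... → 1446.8.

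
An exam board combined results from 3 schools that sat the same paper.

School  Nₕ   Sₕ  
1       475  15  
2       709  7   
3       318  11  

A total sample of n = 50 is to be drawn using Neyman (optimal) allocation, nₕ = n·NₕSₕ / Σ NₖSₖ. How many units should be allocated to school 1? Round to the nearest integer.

Σ NₕSₕ = 475·15 + 709·7 + 318·11 = 15586.
Share for 1: 7125/15586 = 0.45714.
n_1 = 50 × 0.45714 = 22.857... → 23.

23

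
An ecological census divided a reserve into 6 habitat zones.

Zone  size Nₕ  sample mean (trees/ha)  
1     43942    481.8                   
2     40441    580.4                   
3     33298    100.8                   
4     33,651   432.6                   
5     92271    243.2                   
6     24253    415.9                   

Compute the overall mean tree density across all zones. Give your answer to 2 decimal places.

354.98

N = 43942 + 40441 + 33298 + 33651 + 92271 + 24253 = 267856.
Overall mean = Σ (Nₕ/N)·x̄ₕ — weight by population share, not a simple average.
Σ Nₕx̄ₕ = 43942·481.8 + 40441·580.4 + 33298·100.8 + 33651·432.6 + 92271·243.2 + 24253·415.9 = 21171255.6 + 23471956.4 + 3356438.4 + 14557422.6 + 22440307.2 + 10086822.7 = 95084202.9.
Divide by N: 95084202.9 / 267856 = 354.9825... → 354.98.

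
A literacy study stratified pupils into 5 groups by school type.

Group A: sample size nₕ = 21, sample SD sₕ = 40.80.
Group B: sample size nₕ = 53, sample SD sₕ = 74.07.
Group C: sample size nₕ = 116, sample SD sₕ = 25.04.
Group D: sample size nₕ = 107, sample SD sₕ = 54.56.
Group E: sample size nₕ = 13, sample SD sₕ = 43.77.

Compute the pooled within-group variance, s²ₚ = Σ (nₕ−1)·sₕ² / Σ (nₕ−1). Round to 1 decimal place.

Degrees of freedom: 20 + 52 + 115 + 106 + 12 = 305.
Σ(nₕ−1)sₕ² = 20·1664.64 + 52·5486.3649 + 115·627.0016 + 106·2976.7936 + 12·1915.8129 = 729218.8352.
s²ₚ = 729218.8352 / 305 = 2390.881... → 2390.9.

2390.9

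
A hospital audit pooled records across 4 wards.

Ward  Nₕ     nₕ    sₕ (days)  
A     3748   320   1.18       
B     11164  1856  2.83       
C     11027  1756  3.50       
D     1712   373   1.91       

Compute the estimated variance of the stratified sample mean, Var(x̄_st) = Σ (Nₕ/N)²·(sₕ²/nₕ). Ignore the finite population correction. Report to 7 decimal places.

N = 27651; Wₕ = Nₕ/N.
ward A: (3748/27651)²·1.18²/320 = 0.0000799450
ward B: (11164/27651)²·2.83²/1856 = 0.0007034170
ward C: (11027/27651)²·3.50²/1756 = 0.0011094421
ward D: (1712/27651)²·1.91²/373 = 0.0000374924
Sum = 0.0019302966 → 0.0019303.

0.0019303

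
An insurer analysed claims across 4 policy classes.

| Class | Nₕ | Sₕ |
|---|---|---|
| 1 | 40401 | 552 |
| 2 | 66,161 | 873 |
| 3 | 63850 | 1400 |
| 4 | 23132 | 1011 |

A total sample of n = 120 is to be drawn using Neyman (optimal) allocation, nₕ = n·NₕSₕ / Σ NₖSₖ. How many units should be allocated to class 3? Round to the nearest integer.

1: NₕSₕ = 40401·552 = 22301352
2: NₕSₕ = 66161·873 = 57758553
3: NₕSₕ = 63850·1400 = 89390000
4: NₕSₕ = 23132·1011 = 23386452
Σ NₕSₕ = 192836357.
n_3 = 120·89390000/192836357 = 55.626... → 56.

56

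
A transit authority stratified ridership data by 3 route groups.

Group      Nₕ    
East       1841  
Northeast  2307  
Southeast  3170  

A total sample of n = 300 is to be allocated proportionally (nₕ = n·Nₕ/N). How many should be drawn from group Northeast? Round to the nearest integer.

95

Share of group Northeast = 2307/7318 = 0.31525.
Allocate 300 × 0.31525 = 94.575... → 95.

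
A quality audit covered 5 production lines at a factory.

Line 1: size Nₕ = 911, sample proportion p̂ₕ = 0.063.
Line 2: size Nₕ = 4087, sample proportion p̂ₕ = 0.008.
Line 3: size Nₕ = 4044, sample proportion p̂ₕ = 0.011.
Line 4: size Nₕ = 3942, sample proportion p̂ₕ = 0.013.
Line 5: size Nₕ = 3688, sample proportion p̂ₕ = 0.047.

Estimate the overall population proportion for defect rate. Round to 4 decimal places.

0.0215

N = 911 + 4087 + 4044 + 3942 + 3688 = 16672.
Overall proportion = Σ (Nₕ/N)·p̂ₕ.
Σ Nₕp̂ₕ = 57.393 + 32.696 + 44.484 + 51.246 + 173.336 = 359.155.
359.155 / 16672 = 0.021542... → 0.0215.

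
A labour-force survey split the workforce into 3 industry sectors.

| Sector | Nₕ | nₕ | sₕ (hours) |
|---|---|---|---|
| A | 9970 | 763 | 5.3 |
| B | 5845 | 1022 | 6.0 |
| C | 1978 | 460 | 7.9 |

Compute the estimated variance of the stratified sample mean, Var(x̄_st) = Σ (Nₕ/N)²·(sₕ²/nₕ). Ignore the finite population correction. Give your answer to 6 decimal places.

N = 17793; Wₕ = Nₕ/N.
sector A: (9970/17793)²·5.3²/763 = 0.011558971
sector B: (5845/17793)²·6.0²/1022 = 0.003801214
sector C: (1978/17793)²·7.9²/460 = 0.001676681
Sum = 0.017036866 → 0.017037.

0.017037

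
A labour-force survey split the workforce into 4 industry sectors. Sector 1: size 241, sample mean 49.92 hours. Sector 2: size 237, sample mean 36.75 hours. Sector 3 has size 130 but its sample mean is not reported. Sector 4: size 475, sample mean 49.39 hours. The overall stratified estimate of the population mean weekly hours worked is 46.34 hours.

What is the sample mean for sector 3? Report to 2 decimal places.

N = 241 + 237 + 130 + 475 = 1083.
Overall total = μ·N = 46.34·1083 = 50186.22.
Subtract the known strata: 241·49.92 + 237·36.75 + 475·49.39 = 44200.72.
Remaining total for sector 3: 50186.22 − 44200.72 = 5985.5.
Divide by its size: 5985.5 / 130 = 46.0423... → 46.04.

46.04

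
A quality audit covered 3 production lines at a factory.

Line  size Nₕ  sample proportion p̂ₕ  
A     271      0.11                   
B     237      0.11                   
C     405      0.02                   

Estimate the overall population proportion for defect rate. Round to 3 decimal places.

Wₕ = Nₕ/N with N = 913: 0.2968, 0.2596, 0.4436.
p̂_st = 0.2968·0.11 + 0.2596·0.11 + 0.4436·0.02 ≈ 0.07008... → 0.070.

0.070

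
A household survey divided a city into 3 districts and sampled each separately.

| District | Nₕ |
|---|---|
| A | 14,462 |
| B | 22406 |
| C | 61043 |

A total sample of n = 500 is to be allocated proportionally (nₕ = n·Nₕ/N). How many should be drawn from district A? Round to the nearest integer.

74

Share of district A = 14462/97911 = 0.14771.
Allocate 500 × 0.14771 = 73.853... → 74.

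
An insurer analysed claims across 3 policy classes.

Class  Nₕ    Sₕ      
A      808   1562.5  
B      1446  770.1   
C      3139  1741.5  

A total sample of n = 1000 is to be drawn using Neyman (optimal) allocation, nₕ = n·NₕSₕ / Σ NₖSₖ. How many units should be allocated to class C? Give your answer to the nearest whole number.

697

A: NₕSₕ = 808·1562.5 = 1262500
B: NₕSₕ = 1446·770.1 = 1113564.6
C: NₕSₕ = 3139·1741.5 = 5466568.5
Σ NₕSₕ = 7842633.1.
n_C = 1000·5466568.5/7842633.1 = 697.032... → 697.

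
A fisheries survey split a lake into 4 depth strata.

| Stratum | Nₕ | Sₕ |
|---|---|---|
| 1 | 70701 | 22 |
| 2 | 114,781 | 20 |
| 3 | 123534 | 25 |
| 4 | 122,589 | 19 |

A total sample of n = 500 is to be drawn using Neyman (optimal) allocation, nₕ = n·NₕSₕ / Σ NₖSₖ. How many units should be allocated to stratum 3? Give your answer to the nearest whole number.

1: NₕSₕ = 70701·22 = 1555422
2: NₕSₕ = 114781·20 = 2295620
3: NₕSₕ = 123534·25 = 3088350
4: NₕSₕ = 122589·19 = 2329191
Σ NₕSₕ = 9268583.
n_3 = 500·3088350/9268583 = 166.603... → 167.

167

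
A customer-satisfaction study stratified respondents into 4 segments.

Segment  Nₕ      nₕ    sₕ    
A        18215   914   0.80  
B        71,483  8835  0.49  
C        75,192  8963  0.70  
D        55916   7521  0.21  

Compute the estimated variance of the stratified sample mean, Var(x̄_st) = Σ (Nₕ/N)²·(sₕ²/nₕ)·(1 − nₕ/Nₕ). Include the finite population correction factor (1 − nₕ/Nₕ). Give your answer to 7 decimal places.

0.0000129

N = 220806. Term for each stratum: Wₕ²sₕ²/nₕ·(1−nₕ/Nₕ).
Var(x̄_st) = 0.0000045260 + 0.0000024962 + 0.0000055839 + 0.0000003254 = 0.0000129315 → 0.0000129.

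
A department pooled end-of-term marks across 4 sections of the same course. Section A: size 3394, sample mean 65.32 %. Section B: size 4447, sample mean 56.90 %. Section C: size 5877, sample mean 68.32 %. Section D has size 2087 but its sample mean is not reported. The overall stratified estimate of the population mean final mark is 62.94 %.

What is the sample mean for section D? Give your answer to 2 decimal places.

56.79

N = 3394 + 4447 + 5877 + 2087 = 15805.
Overall total = μ·N = 62.94·15805 = 994766.7.
Subtract the known strata: 3394·65.32 + 4447·56.90 + 5877·68.32 = 876247.02.
Remaining total for section D: 994766.7 − 876247.02 = 118519.68.
Divide by its size: 118519.68 / 2087 = 56.7895... → 56.79.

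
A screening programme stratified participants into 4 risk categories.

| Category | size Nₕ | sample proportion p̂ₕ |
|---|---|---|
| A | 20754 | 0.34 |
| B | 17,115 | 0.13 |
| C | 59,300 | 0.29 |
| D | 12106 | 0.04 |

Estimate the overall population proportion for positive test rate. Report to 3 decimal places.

0.247

N = 20754 + 17115 + 59300 + 12106 = 109275.
Overall proportion = Σ (Nₕ/N)·p̂ₕ.
Σ Nₕp̂ₕ = 7056.36 + 2224.95 + 17197 + 484.24 = 26962.55.
26962.55 / 109275 = 0.24674... → 0.247.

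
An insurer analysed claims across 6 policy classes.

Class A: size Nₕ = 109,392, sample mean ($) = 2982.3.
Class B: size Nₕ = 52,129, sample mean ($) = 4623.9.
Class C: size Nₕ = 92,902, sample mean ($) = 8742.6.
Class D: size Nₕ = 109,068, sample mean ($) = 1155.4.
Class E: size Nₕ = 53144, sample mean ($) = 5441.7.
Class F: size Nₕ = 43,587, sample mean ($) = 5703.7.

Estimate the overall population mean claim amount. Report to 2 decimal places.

N = 109392 + 52129 + 92902 + 109068 + 53144 + 43587 = 460222.
The stratified mean weights each stratum mean by its population share Nₕ/N.
Σ Nₕx̄ₕ = 109392·2982.3 + 52129·4623.9 + 92902·8742.6 + 109068·1155.4 + 53144·5441.7 + 43587·5703.7 = 326239761.6 + 241039283.1 + 812205025.2 + 126017167.2 + 289193704.8 + 248607171.9 = 2043302113.8.
Divide by N: 2043302113.8 / 460222 = 4439.8184... → 4439.82.

4439.82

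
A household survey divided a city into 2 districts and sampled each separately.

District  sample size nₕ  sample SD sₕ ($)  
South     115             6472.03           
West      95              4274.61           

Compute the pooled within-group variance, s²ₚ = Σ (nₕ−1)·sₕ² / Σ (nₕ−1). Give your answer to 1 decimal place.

31215062.3

South: (115−1)·6472.03² = 114·41887172.3209 = 4775137644.5826
West: (95−1)·4274.61² = 94·18272290.6521 = 1717595321.2974
Numerator = 6492732965.88; denominator = Σ(nₕ−1) = 208.
s²ₚ = 6492732965.88/208 = 31215062.336... → 31215062.3.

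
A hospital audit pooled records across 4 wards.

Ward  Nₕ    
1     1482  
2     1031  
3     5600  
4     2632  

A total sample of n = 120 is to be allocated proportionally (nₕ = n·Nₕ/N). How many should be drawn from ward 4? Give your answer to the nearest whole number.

N = 1482 + 1031 + 5600 + 2632 = 10745.
n_4 = 120·2632/10745 = 29.394... → 29.

29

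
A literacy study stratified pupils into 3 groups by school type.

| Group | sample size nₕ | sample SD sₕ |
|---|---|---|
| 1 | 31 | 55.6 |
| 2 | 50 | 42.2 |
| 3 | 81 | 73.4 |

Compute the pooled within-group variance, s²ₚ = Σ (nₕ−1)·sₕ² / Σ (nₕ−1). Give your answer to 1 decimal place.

3842.8

Degrees of freedom: 30 + 49 + 80 = 159.
Σ(nₕ−1)sₕ² = 30·3091.36 + 49·1780.84 + 80·5387.56 = 611006.76.
s²ₚ = 611006.76 / 159 = 3842.810... → 3842.8.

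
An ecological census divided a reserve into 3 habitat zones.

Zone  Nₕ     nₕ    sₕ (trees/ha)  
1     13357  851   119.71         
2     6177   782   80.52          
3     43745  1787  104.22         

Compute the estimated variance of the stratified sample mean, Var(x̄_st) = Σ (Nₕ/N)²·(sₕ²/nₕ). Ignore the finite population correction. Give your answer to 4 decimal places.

N = 63279; Wₕ = Nₕ/N.
zone 1: (13357/63279)²·119.71²/851 = 0.7502913
zone 2: (6177/63279)²·80.52²/782 = 0.0790018
zone 3: (43745/63279)²·104.22²/1787 = 2.9047932
Sum = 3.7340863 → 3.7341.

3.7341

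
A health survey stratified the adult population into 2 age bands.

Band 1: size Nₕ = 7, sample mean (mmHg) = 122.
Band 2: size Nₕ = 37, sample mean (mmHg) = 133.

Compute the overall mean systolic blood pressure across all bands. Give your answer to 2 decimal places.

N = 44; weights Wₕ = Nₕ/N = (0.1591, 0.8409).
x̄_st = Σ Wₕ·x̄ₕ = 0.1591·122 + 0.8409·133 ≈ 131.25
→ 131.25.

131.25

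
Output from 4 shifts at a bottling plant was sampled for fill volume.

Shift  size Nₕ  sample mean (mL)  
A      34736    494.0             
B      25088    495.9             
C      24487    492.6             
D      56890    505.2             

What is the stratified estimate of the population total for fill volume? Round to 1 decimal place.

A: 34736·494.0 = 17159584
B: 25088·495.9 = 12441139.2
C: 24487·492.6 = 12062296.2
D: 56890·505.2 = 28740828
τ̂ = Σ Nₕx̄ₕ = 70403847.4.

70403847.4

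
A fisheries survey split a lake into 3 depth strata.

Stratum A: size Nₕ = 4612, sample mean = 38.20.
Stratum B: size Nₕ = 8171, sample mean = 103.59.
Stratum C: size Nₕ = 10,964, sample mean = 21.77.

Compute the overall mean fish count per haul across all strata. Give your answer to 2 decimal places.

53.11

x̄_st = (Σ Nₕx̄ₕ) / (Σ Nₕ) = (4612·38.20 + 8171·103.59 + 10964·21.77) / 23747
= 1261298.57 / 23747 = 53.1140... → 53.11.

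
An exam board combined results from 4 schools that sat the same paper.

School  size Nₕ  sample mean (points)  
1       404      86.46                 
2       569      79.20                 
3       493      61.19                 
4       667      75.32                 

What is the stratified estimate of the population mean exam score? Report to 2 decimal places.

x̄_st = (Σ Nₕx̄ₕ) / (Σ Nₕ) = (404·86.46 + 569·79.20 + 493·61.19 + 667·75.32) / 2133
= 160399.75 / 2133 = 75.1991... → 75.20.

75.20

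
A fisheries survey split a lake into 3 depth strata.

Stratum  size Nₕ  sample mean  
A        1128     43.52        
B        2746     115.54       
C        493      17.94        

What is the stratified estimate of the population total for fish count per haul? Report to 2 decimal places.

375207.82

Population total = Σ Nₕ·x̄ₕ (each stratum's size times its mean).
1128·43.52 + 2746·115.54 + 493·17.94 = 49090.56 + 317272.84 + 8844.42 = 375207.82.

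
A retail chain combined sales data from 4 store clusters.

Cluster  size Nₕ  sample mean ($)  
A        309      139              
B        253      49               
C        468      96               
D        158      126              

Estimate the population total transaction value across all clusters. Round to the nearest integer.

A: 309·139 = 42951
B: 253·49 = 12397
C: 468·96 = 44928
D: 158·126 = 19908
τ̂ = Σ Nₕx̄ₕ = 120184.

120184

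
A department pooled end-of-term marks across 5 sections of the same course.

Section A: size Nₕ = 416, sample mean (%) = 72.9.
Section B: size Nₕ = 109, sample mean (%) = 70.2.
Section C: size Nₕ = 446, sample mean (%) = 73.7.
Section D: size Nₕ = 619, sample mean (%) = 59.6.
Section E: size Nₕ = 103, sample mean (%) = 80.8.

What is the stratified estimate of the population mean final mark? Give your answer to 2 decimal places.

68.55

N = 1693; weights Wₕ = Nₕ/N = (0.2457, 0.0644, 0.2634, 0.3656, 0.0608).
x̄_st = Σ Wₕ·x̄ₕ = 0.2457·72.9 + 0.0644·70.2 + 0.2634·73.7 + 0.3656·59.6 + 0.0608·80.8 ≈ 68.5548...
→ 68.55.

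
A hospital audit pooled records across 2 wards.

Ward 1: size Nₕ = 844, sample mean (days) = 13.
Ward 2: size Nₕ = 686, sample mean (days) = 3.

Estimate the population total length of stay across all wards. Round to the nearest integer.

13030

Estimate total by summing Nₕ·x̄ₕ over strata.
844·13 + 686·3 = 10972 + 2058 = 13030.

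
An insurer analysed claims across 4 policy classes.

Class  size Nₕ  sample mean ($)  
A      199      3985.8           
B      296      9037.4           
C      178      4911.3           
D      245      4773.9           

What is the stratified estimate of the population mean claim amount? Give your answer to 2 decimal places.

x̄_st = (Σ Nₕx̄ₕ) / (Σ Nₕ) = (199·3985.8 + 296·9037.4 + 178·4911.3 + 245·4773.9) / 918
= 5512061.5 / 918 = 6004.4243... → 6004.42.

6004.42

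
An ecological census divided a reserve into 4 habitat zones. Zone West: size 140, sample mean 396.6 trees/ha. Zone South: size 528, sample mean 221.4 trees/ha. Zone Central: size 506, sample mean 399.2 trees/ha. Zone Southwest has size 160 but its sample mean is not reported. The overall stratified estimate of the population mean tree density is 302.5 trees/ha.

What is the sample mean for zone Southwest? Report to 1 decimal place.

N = 140 + 528 + 506 + 160 = 1334.
Overall total = μ·N = 302.5·1334 = 403535.
Subtract the known strata: 140·396.6 + 528·221.4 + 506·399.2 = 374418.4.
Remaining total for zone Southwest: 403535 − 374418.4 = 29116.6.
Divide by its size: 29116.6 / 160 = 181.979... → 182.0.

182.0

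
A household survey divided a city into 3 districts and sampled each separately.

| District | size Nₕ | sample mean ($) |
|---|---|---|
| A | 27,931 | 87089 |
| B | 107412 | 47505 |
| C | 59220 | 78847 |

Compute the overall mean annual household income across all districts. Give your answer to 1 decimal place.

62727.3

x̄_st = (Σ Nₕx̄ₕ) / (Σ Nₕ) = (27931·87089 + 107412·47505 + 59220·78847) / 194563
= 12204409259 / 194563 = 62727.288... → 62727.3.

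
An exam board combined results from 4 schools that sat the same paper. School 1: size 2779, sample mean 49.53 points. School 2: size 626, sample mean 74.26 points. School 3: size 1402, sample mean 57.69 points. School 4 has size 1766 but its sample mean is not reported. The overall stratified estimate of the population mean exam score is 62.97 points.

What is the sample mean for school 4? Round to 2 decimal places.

N = 2779 + 626 + 1402 + 1766 = 6573.
Overall total = μ·N = 62.97·6573 = 413901.81.
Subtract the known strata: 2779·49.53 + 626·74.26 + 1402·57.69 = 265012.01.
Remaining total for school 4: 413901.81 − 265012.01 = 148889.8.
Divide by its size: 148889.8 / 1766 = 84.3091... → 84.31.

84.31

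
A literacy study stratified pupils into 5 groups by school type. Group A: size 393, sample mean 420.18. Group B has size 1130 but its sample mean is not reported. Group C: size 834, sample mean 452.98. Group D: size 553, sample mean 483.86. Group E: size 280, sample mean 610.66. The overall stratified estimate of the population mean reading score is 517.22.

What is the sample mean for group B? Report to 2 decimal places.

591.55

N = 393 + 1130 + 834 + 553 + 280 = 3190.
Overall total = μ·N = 517.22·3190 = 1649931.8.
Subtract the known strata: 393·420.18 + 834·452.98 + 553·483.86 + 280·610.66 = 981475.44.
Remaining total for group B: 1649931.8 − 981475.44 = 668456.36.
Divide by its size: 668456.36 / 1130 = 591.5543... → 591.55.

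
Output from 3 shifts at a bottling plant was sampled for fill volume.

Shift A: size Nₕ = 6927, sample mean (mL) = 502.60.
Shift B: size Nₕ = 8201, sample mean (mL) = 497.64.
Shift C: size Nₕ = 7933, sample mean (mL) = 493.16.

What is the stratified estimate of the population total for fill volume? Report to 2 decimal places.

11474894.12

Population total = Σ Nₕ·x̄ₕ (each stratum's size times its mean).
6927·502.60 + 8201·497.64 + 7933·493.16 = 3481510.2 + 4081145.64 + 3912238.28 = 11474894.12.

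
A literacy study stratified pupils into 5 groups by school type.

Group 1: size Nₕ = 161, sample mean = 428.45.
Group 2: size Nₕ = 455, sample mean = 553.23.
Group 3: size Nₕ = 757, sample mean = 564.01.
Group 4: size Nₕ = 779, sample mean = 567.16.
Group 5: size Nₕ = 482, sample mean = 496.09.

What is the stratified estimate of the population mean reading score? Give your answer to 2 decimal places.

x̄_st = (Σ Nₕx̄ₕ) / (Σ Nₕ) = (161·428.45 + 455·553.23 + 757·564.01 + 779·567.16 + 482·496.09) / 2634
= 1428588.69 / 2634 = 542.3647... → 542.36.

542.36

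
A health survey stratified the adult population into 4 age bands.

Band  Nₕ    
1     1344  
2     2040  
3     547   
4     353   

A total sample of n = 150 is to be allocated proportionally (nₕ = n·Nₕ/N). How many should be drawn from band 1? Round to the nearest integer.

N = 1344 + 2040 + 547 + 353 = 4284.
n_1 = 150·1344/4284 = 47.059... → 47.

47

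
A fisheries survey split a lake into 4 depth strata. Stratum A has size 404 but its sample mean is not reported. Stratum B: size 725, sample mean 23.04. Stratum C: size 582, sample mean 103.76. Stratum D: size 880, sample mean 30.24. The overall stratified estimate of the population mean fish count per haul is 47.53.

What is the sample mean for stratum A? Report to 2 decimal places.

N = 404 + 725 + 582 + 880 = 2591.
Overall total = μ·N = 47.53·2591 = 123150.23.
Subtract the known strata: 725·23.04 + 582·103.76 + 880·30.24 = 103703.52.
Remaining total for stratum A: 123150.23 − 103703.52 = 19446.71.
Divide by its size: 19446.71 / 404 = 48.1354... → 48.14.

48.14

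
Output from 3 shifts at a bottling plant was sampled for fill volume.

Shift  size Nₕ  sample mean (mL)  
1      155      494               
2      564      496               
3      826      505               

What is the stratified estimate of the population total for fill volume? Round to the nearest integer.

1: 155·494 = 76570
2: 564·496 = 279744
3: 826·505 = 417130
τ̂ = Σ Nₕx̄ₕ = 773444.

773444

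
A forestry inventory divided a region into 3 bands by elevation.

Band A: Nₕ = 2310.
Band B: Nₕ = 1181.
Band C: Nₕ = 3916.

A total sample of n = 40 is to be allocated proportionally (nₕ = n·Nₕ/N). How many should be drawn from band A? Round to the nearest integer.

12

Share of band A = 2310/7407 = 0.31187.
Allocate 40 × 0.31187 = 12.475... → 12.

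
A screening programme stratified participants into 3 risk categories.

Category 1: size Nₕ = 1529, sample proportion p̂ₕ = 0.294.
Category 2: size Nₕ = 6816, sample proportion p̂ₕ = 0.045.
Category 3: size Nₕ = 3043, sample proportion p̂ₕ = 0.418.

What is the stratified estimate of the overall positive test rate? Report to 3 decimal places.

N = 1529 + 6816 + 3043 = 11388.
Overall proportion = Σ (Nₕ/N)·p̂ₕ.
Σ Nₕp̂ₕ = 449.526 + 306.72 + 1271.974 = 2028.22.
2028.22 / 11388 = 0.17810... → 0.178.

0.178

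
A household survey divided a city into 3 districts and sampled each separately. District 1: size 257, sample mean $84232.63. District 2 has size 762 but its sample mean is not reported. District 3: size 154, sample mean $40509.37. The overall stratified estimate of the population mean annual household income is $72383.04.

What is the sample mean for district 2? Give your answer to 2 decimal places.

N = 257 + 762 + 154 = 1173.
Overall total = μ·N = 72383.04·1173 = 84905305.92.
Subtract the known strata: 257·84232.63 + 154·40509.37 = 27886228.89.
Remaining total for district 2: 84905305.92 − 27886228.89 = 57019077.03.
Divide by its size: 57019077.03 / 762 = 74828.1851... → 74828.19.

74828.19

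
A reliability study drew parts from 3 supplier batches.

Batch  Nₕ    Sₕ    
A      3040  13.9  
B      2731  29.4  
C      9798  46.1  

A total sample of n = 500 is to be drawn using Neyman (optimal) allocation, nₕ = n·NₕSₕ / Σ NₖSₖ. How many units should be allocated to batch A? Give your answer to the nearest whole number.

A: NₕSₕ = 3040·13.9 = 42256
B: NₕSₕ = 2731·29.4 = 80291.4
C: NₕSₕ = 9798·46.1 = 451687.8
Σ NₕSₕ = 574235.2.
n_A = 500·42256/574235.2 = 36.793... → 37.

37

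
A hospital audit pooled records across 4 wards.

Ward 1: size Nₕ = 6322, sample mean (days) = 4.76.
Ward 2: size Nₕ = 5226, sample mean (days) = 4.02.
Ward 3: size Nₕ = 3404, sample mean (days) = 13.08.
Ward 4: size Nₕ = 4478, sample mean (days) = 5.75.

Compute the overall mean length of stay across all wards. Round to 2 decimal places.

N = 19430; weights Wₕ = Nₕ/N = (0.3254, 0.2690, 0.1752, 0.2305).
x̄_st = Σ Wₕ·x̄ₕ = 0.3254·4.76 + 0.2690·4.02 + 0.1752·13.08 + 0.2305·5.75 ≈ 6.2467...
→ 6.25.

6.25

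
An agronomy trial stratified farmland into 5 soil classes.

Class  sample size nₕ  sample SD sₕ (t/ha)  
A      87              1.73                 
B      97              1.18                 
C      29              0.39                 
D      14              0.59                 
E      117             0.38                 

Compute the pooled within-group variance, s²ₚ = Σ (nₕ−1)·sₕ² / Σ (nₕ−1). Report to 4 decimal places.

Degrees of freedom: 86 + 96 + 28 + 13 + 116 = 339.
Σ(nₕ−1)sₕ² = 86·2.9929 + 96·1.3924 + 28·0.1521 + 13·0.3481 + 116·0.1444 = 416.5943.
s²ₚ = 416.5943 / 339 = 1.228892... → 1.2289.

1.2289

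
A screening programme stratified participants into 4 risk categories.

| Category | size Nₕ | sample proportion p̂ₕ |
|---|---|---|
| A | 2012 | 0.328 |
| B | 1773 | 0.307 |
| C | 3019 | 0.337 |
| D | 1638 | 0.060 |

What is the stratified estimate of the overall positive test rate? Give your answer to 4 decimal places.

N = 2012 + 1773 + 3019 + 1638 = 8442.
Overall proportion = Σ (Nₕ/N)·p̂ₕ.
Σ Nₕp̂ₕ = 659.936 + 544.311 + 1017.403 + 98.28 = 2319.93.
2319.93 / 8442 = 0.274808... → 0.2748.

0.2748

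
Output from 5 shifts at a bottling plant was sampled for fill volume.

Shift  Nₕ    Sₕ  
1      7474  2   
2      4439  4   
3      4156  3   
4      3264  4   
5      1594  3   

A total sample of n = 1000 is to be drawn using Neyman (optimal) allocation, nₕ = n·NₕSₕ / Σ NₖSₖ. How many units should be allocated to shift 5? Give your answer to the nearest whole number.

76

1: NₕSₕ = 7474·2 = 14948
2: NₕSₕ = 4439·4 = 17756
3: NₕSₕ = 4156·3 = 12468
4: NₕSₕ = 3264·4 = 13056
5: NₕSₕ = 1594·3 = 4782
Σ NₕSₕ = 63010.
n_5 = 1000·4782/63010 = 75.893... → 76.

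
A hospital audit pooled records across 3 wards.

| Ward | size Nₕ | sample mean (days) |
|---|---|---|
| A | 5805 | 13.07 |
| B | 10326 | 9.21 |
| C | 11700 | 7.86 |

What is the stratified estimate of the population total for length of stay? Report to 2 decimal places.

262935.81

A: 5805·13.07 = 75871.35
B: 10326·9.21 = 95102.46
C: 11700·7.86 = 91962
τ̂ = Σ Nₕx̄ₕ = 262935.81.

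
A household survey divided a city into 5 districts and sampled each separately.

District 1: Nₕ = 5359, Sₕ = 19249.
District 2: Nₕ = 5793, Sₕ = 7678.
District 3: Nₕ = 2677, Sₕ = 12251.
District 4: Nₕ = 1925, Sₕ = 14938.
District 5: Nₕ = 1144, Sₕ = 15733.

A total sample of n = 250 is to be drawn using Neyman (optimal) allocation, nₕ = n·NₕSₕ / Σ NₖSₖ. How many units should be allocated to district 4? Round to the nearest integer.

Σ NₕSₕ = 5359·19249 + 5793·7678 + 2677·12251 + 1925·14938 + 1144·15733 = 227184174.
Share for 4: 28755650/227184174 = 0.12657.
n_4 = 250 × 0.12657 = 31.644... → 32.

32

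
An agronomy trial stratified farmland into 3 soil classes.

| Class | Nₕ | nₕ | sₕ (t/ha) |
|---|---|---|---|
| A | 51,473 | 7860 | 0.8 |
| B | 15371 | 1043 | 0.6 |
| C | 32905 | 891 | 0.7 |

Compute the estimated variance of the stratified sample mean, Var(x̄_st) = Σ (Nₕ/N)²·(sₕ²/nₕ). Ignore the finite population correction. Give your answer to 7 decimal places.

N = 99749. Term for each stratum: Wₕ²sₕ²/nₕ.
Var(x̄_st) = 0.0000216820 + 0.0000081961 + 0.0000598446 = 0.0000897227 → 0.0000897.

0.0000897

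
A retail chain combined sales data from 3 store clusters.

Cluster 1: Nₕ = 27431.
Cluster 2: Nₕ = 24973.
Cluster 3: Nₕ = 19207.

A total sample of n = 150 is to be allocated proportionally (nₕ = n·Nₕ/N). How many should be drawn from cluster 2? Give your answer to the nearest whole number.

Share of cluster 2 = 24973/71611 = 0.34873.
Allocate 150 × 0.34873 = 52.310... → 52.

52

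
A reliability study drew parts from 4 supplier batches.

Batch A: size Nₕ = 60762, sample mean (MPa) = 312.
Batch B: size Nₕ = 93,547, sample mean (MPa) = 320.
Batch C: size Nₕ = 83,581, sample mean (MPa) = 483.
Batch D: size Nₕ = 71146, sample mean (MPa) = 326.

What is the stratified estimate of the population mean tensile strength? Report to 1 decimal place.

N = 309036; weights Wₕ = Nₕ/N = (0.1966, 0.3027, 0.2705, 0.2302).
x̄_st = Σ Wₕ·x̄ₕ = 0.1966·312 + 0.3027·320 + 0.2705·483 + 0.2302·326 ≈ 363.893...
→ 363.9.

363.9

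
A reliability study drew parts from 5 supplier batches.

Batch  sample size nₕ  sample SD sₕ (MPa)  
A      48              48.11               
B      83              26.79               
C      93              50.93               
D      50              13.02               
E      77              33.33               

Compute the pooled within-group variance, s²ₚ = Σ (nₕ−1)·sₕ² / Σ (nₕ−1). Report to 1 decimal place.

1442.2

Degrees of freedom: 47 + 82 + 92 + 49 + 76 = 346.
Σ(nₕ−1)sₕ² = 47·2314.5721 + 82·717.7041 + 92·2593.8649 + 49·169.5204 + 76·1110.8889 = 499006.2517.
s²ₚ = 499006.2517 / 346 = 1442.215... → 1442.2.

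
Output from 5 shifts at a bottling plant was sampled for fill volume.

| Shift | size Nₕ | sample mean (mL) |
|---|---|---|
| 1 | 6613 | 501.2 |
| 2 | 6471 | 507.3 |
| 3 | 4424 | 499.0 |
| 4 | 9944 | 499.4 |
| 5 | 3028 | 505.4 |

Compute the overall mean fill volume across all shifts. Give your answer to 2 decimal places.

x̄_st = (Σ Nₕx̄ₕ) / (Σ Nₕ) = (6613·501.2 + 6471·507.3 + 4424·499.0 + 9944·499.4 + 3028·505.4) / 30480
= 15301134.7 / 30480 = 502.0057... → 502.01.

502.01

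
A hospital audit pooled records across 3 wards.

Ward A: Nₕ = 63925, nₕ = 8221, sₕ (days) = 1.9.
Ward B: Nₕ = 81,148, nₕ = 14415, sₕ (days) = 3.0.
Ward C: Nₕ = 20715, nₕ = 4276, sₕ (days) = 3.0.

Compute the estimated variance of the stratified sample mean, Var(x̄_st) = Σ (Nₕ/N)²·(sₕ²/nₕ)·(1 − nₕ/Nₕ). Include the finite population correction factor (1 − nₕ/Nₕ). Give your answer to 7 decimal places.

0.0002060

N = 165788. Term for each stratum: Wₕ²sₕ²/nₕ·(1−nₕ/Nₕ).
Var(x̄_st) = 0.0000568897 + 0.0001230099 + 0.0000260771 = 0.0002059767 → 0.0002060.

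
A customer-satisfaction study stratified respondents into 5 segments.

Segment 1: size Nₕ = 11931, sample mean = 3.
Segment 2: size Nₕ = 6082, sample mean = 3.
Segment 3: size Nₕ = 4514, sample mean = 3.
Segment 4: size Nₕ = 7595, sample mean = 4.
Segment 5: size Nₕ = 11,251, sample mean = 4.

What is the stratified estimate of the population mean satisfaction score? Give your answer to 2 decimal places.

3.46

N = 11931 + 6082 + 4514 + 7595 + 11251 = 41373.
Overall mean = Σ (Nₕ/N)·x̄ₕ — weight by population share, not a simple average.
Σ Nₕx̄ₕ = 11931·3 + 6082·3 + 4514·3 + 7595·4 + 11251·4 = 35793 + 18246 + 13542 + 30380 + 45004 = 142965.
Divide by N: 142965 / 41373 = 3.4555... → 3.46.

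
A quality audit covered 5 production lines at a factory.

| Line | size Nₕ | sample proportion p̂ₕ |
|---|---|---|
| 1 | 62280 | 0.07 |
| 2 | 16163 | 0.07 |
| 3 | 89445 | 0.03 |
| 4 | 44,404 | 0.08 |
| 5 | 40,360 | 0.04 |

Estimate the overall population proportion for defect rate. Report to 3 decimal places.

0.053

Wₕ = Nₕ/N with N = 252652: 0.2465, 0.0640, 0.3540, 0.1758, 0.1597.
p̂_st = 0.2465·0.07 + 0.0640·0.07 + 0.3540·0.03 + 0.1758·0.08 + 0.1597·0.04 ≈ 0.05280... → 0.053.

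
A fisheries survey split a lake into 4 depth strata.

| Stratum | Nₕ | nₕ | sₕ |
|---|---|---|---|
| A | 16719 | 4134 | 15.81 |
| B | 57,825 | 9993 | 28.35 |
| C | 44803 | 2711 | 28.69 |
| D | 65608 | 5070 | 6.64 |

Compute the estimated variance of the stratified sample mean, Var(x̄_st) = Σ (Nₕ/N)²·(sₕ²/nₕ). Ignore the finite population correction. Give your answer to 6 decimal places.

0.027266

N = 184955; Wₕ = Nₕ/N.
stratum A: (16719/184955)²·15.81²/4134 = 0.000494062
stratum B: (57825/184955)²·28.35²/9993 = 0.007861572
stratum C: (44803/184955)²·28.69²/2711 = 0.017816140
stratum D: (65608/184955)²·6.64²/5070 = 0.001094233
Sum = 0.027266006 → 0.027266.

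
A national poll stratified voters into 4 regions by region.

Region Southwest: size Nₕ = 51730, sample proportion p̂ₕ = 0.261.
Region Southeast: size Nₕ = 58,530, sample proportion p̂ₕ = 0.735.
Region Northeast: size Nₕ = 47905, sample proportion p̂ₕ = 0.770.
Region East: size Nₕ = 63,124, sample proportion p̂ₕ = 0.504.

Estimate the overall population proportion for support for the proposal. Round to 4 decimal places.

0.5659

Wₕ = Nₕ/N with N = 221289: 0.2338, 0.2645, 0.2165, 0.2853.
p̂_st = 0.2338·0.261 + 0.2645·0.735 + 0.2165·0.770 + 0.2853·0.504 ≈ 0.565877... → 0.5659.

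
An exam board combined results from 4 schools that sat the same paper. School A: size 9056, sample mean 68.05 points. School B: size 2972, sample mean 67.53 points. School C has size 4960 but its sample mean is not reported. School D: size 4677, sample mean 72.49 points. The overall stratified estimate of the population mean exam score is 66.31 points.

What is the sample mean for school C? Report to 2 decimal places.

56.57

Σ Nₕx̄ₕ = N·μ, so 4960·x̄_C = 21665·66.31 − (9056·68.05 + 2972·67.53 + 4677·72.49).
= 1436606.15 − 1155995.69 = 280610.46.
x̄_C = 280610.46 / 4960 = 56.5747... → 56.57.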